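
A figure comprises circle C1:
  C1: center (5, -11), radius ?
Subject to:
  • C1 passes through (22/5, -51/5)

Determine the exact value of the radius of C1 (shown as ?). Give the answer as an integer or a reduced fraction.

1

1. [C1∋P]  r_C1² − 1 = 0  ⇒  r_C1 = 1 (r>0 drops 1)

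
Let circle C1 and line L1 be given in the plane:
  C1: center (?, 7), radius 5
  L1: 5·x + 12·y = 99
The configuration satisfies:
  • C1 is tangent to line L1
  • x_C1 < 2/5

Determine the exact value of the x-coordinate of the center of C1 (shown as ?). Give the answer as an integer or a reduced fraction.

1. [C1‖L1]  x_C1² − 6x_C1 − 160 = 0  ⇒  x_C1 = -10 or 16
2. given x_C1 < 2/5: keep -10

-10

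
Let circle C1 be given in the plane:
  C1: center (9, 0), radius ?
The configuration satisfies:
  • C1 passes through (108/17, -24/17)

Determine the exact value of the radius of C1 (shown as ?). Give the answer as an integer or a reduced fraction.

3

1. [C1∋P]  r_C1² − 9 = 0  ⇒  r_C1 = 3 (r>0 drops 1)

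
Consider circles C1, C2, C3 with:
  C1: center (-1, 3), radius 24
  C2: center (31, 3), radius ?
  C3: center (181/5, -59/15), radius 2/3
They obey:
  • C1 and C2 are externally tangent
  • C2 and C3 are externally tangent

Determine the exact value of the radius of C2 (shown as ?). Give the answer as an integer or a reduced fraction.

8

1. [ext C1·C2]  r_C2² + 48r_C2 − 448 = 0  ⇒  r_C2 = 8 (r>0 drops 1)
2. [ext C2·C3]  r_C2² + (4/3)r_C2 − 224/3 = 0  ⇒  r_C2 = 8 (r>0 drops 1)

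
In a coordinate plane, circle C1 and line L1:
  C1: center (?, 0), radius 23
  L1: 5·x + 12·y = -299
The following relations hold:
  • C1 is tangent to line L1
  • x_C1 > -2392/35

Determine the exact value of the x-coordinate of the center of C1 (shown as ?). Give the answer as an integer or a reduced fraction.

1. [C1‖L1]  x_C1² + (598/5)x_C1 = 0  ⇒  x_C1 = -598/5 or 0
2. given x_C1 > -2392/35: keep 0

0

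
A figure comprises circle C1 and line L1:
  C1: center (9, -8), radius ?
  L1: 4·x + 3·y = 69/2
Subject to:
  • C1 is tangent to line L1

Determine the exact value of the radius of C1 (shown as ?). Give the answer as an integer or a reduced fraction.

1. [C1‖L1]  r_C1² − 81/4 = 0  ⇒  r_C1 = 9/2 (r>0 drops 1)

9/2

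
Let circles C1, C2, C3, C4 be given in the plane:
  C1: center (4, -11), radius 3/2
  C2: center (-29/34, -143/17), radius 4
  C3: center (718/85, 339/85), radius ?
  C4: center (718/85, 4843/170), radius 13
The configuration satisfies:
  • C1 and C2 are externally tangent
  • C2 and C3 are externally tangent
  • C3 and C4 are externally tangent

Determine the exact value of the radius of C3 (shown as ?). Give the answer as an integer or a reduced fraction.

1. [ext C2·C3]  r_C3² + 8r_C3 − 897/4 = 0  ⇒  r_C3 = 23/2 (r>0 drops 1)
2. [ext C3·C4]  r_C3² + 26r_C3 − 1725/4 = 0  ⇒  r_C3 = 23/2 (r>0 drops 1)

23/2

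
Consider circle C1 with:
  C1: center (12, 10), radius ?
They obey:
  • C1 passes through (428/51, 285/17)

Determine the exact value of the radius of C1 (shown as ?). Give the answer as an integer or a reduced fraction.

23/3

1. [C1∋P]  r_C1² − 529/9 = 0  ⇒  r_C1 = 23/3 (r>0 drops 1)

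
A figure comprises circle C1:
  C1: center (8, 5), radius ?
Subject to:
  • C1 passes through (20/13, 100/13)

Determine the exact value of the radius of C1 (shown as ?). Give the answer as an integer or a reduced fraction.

7

1. [C1∋P]  r_C1² − 49 = 0  ⇒  r_C1 = 7 (r>0 drops 1)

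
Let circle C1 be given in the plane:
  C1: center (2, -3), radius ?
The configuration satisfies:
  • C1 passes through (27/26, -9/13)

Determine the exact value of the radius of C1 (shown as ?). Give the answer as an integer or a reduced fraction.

5/2

1. [C1∋P]  r_C1² − 25/4 = 0  ⇒  r_C1 = 5/2 (r>0 drops 1)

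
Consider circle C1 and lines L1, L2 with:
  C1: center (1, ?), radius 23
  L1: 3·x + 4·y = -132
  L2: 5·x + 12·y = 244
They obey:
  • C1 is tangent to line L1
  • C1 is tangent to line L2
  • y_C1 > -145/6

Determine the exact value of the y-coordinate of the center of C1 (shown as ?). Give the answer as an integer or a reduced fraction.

1. [C1‖L1]  y_C1² + (135/2)y_C1 + 625/2 = 0  ⇒  y_C1 = -125/2 or -5
2. [C1‖L2]  y_C1² − (239/6)y_C1 − 1345/6 = 0  ⇒  y_C1 = -5 or 269/6

-5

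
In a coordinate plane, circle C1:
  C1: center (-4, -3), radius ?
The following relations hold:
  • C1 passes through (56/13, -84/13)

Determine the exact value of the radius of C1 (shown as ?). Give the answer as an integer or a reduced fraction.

1. [C1∋P]  r_C1² − 81 = 0  ⇒  r_C1 = 9 (r>0 drops 1)

9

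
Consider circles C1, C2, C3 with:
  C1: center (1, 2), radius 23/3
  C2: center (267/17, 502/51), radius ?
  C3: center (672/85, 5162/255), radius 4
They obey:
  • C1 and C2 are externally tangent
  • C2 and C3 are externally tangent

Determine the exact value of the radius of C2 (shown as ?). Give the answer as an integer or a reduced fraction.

9

1. [ext C1·C2]  r_C2² + (46/3)r_C2 − 219 = 0  ⇒  r_C2 = 9 (r>0 drops 1)
2. [ext C2·C3]  r_C2² + 8r_C2 − 153 = 0  ⇒  r_C2 = 9 (r>0 drops 1)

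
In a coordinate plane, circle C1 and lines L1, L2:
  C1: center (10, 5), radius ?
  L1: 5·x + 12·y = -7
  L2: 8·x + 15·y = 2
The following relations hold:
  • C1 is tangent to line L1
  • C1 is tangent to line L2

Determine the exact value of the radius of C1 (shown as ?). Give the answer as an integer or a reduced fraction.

1. [C1‖L1]  r_C1² − 81 = 0  ⇒  r_C1 = 9 (r>0 drops 1)
2. [C1‖L2]  r_C1² − 81 = 0  ⇒  r_C1 = 9 (r>0 drops 1)

9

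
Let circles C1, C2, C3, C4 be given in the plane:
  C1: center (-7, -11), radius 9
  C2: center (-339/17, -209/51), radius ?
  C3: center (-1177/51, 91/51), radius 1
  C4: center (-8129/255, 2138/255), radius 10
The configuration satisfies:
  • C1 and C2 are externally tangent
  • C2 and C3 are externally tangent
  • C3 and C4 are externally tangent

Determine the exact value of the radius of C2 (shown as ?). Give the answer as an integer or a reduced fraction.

1. [ext C1·C2]  r_C2² + 18r_C2 − 1207/9 = 0  ⇒  r_C2 = 17/3 (r>0 drops 1)
2. [ext C2·C3]  r_C2² + 2r_C2 − 391/9 = 0  ⇒  r_C2 = 17/3 (r>0 drops 1)

17/3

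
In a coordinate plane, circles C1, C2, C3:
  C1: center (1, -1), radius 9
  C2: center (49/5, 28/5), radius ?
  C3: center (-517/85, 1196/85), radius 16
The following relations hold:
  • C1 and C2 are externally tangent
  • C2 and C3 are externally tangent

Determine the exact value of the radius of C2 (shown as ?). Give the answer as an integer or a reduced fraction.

2

1. [ext C1·C2]  r_C2² + 18r_C2 − 40 = 0  ⇒  r_C2 = 2 (r>0 drops 1)
2. [ext C2·C3]  r_C2² + 32r_C2 − 68 = 0  ⇒  r_C2 = 2 (r>0 drops 1)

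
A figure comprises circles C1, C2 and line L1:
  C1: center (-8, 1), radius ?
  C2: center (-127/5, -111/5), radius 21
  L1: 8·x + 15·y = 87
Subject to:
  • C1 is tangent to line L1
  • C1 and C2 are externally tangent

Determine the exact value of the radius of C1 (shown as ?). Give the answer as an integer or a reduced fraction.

1. [C1‖L1]  r_C1² − 64 = 0  ⇒  r_C1 = 8 (r>0 drops 1)
2. [ext C1·C2]  r_C1² + 42r_C1 − 400 = 0  ⇒  r_C1 = 8 (r>0 drops 1)

8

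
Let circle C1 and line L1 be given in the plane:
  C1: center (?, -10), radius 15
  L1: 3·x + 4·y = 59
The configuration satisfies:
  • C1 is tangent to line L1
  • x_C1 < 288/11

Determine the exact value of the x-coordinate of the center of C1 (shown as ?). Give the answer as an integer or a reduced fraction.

8

1. [C1‖L1]  x_C1² − 66x_C1 + 464 = 0  ⇒  x_C1 = 8 or 58
2. given x_C1 < 288/11: keep 8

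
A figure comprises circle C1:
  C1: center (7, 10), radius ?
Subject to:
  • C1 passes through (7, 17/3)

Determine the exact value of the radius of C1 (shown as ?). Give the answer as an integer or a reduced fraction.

1. [C1∋P]  r_C1² − 169/9 = 0  ⇒  r_C1 = 13/3 (r>0 drops 1)

13/3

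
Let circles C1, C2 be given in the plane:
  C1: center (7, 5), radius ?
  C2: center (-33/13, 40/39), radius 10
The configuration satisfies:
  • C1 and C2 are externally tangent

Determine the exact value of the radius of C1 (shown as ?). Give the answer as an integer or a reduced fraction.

1. [ext C1·C2]  r_C1² + 20r_C1 − 61/9 = 0  ⇒  r_C1 = 1/3 (r>0 drops 1)

1/3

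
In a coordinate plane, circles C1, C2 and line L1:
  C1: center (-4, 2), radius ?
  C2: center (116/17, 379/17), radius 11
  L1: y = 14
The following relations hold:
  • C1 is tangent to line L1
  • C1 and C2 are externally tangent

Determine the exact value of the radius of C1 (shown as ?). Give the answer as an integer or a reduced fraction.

1. [C1‖L1]  r_C1² − 144 = 0  ⇒  r_C1 = 12 (r>0 drops 1)
2. [ext C1·C2]  r_C1² + 22r_C1 − 408 = 0  ⇒  r_C1 = 12 (r>0 drops 1)

12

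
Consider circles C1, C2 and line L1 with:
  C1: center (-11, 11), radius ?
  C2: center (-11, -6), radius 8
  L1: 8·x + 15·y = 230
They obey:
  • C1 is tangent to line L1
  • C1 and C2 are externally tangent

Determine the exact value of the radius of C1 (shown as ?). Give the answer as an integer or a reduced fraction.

1. [C1‖L1]  r_C1² − 81 = 0  ⇒  r_C1 = 9 (r>0 drops 1)
2. [ext C1·C2]  r_C1² + 16r_C1 − 225 = 0  ⇒  r_C1 = 9 (r>0 drops 1)

9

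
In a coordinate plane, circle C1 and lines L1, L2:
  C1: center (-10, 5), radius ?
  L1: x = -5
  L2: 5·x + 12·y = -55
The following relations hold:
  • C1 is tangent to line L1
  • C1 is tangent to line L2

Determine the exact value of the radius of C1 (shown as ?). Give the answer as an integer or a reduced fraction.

1. [C1‖L1]  r_C1² − 25 = 0  ⇒  r_C1 = 5 (r>0 drops 1)
2. [C1‖L2]  r_C1² − 25 = 0  ⇒  r_C1 = 5 (r>0 drops 1)

5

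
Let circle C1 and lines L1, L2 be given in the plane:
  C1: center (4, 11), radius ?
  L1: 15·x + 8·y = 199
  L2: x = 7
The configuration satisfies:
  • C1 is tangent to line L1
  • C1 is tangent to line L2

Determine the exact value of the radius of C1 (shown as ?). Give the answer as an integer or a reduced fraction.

1. [C1‖L1]  r_C1² − 9 = 0  ⇒  r_C1 = 3 (r>0 drops 1)
2. [C1‖L2]  r_C1² − 9 = 0  ⇒  r_C1 = 3 (r>0 drops 1)

3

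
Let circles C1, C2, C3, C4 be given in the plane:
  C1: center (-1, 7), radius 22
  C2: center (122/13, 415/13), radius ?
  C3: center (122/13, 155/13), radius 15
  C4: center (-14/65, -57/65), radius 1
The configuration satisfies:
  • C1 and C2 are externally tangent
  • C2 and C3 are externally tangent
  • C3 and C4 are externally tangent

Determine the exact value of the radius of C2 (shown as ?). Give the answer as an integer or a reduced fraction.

5

1. [ext C1·C2]  r_C2² + 44r_C2 − 245 = 0  ⇒  r_C2 = 5 (r>0 drops 1)
2. [ext C2·C3]  r_C2² + 30r_C2 − 175 = 0  ⇒  r_C2 = 5 (r>0 drops 1)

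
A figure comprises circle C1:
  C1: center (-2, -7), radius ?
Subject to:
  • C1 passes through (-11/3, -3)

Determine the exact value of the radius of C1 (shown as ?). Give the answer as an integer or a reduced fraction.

1. [C1∋P]  r_C1² − 169/9 = 0  ⇒  r_C1 = 13/3 (r>0 drops 1)

13/3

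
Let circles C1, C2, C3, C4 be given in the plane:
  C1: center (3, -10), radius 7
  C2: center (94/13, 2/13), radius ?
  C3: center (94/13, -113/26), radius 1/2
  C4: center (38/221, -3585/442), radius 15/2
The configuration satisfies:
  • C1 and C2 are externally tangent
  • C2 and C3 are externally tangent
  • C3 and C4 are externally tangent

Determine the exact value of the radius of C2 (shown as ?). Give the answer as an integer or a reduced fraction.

1. [ext C1·C2]  r_C2² + 14r_C2 − 72 = 0  ⇒  r_C2 = 4 (r>0 drops 1)
2. [ext C2·C3]  r_C2² + 1r_C2 − 20 = 0  ⇒  r_C2 = 4 (r>0 drops 1)

4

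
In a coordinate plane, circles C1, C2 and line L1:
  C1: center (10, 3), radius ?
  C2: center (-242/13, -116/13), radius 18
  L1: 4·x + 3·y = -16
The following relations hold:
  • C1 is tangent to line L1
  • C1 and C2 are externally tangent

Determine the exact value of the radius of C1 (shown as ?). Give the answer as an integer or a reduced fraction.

1. [C1‖L1]  r_C1² − 169 = 0  ⇒  r_C1 = 13 (r>0 drops 1)
2. [ext C1·C2]  r_C1² + 36r_C1 − 637 = 0  ⇒  r_C1 = 13 (r>0 drops 1)

13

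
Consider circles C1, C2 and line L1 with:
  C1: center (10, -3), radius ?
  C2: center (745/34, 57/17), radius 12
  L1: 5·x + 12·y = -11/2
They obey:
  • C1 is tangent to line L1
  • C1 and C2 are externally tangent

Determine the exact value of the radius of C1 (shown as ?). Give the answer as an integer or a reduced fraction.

3/2

1. [C1‖L1]  r_C1² − 9/4 = 0  ⇒  r_C1 = 3/2 (r>0 drops 1)
2. [ext C1·C2]  r_C1² + 24r_C1 − 153/4 = 0  ⇒  r_C1 = 3/2 (r>0 drops 1)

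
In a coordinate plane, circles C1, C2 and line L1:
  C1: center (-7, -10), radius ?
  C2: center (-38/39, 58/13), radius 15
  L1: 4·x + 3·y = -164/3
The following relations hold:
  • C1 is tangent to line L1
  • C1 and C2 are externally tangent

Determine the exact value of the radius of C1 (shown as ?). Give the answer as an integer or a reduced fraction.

1. [C1‖L1]  r_C1² − 4/9 = 0  ⇒  r_C1 = 2/3 (r>0 drops 1)
2. [ext C1·C2]  r_C1² + 30r_C1 − 184/9 = 0  ⇒  r_C1 = 2/3 (r>0 drops 1)

2/3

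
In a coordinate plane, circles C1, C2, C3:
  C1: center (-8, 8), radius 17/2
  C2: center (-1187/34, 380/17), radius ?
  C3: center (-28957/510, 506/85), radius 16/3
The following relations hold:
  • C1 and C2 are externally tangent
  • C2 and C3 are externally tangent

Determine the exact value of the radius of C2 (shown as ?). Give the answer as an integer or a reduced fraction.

22

1. [ext C1·C2]  r_C2² + 17r_C2 − 858 = 0  ⇒  r_C2 = 22 (r>0 drops 1)
2. [ext C2·C3]  r_C2² + (32/3)r_C2 − 2156/3 = 0  ⇒  r_C2 = 22 (r>0 drops 1)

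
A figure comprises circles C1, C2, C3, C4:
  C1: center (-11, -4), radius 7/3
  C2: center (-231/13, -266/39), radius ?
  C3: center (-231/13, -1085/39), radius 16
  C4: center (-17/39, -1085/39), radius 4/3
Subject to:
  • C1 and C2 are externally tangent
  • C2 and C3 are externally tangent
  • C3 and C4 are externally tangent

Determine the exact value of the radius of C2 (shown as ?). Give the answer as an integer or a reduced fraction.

1. [ext C1·C2]  r_C2² + (14/3)r_C2 − 145/3 = 0  ⇒  r_C2 = 5 (r>0 drops 1)
2. [ext C2·C3]  r_C2² + 32r_C2 − 185 = 0  ⇒  r_C2 = 5 (r>0 drops 1)

5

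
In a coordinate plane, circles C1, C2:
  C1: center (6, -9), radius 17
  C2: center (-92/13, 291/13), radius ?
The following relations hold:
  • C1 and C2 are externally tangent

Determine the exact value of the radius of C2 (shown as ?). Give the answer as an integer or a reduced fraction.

17

1. [ext C1·C2]  r_C2² + 34r_C2 − 867 = 0  ⇒  r_C2 = 17 (r>0 drops 1)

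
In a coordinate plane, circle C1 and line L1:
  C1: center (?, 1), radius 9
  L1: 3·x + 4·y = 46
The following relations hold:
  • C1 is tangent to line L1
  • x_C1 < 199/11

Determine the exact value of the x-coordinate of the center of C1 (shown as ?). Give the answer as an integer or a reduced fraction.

-1

1. [C1‖L1]  x_C1² − 28x_C1 − 29 = 0  ⇒  x_C1 = -1 or 29
2. given x_C1 < 199/11: keep -1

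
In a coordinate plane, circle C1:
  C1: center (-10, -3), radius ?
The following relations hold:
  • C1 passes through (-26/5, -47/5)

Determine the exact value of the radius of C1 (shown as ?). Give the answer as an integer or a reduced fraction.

8

1. [C1∋P]  r_C1² − 64 = 0  ⇒  r_C1 = 8 (r>0 drops 1)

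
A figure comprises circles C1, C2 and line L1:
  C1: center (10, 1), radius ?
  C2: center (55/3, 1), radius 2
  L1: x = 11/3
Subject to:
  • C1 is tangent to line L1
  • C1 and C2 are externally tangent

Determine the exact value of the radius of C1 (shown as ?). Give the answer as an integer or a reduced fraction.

1. [C1‖L1]  r_C1² − 361/9 = 0  ⇒  r_C1 = 19/3 (r>0 drops 1)
2. [ext C1·C2]  r_C1² + 4r_C1 − 589/9 = 0  ⇒  r_C1 = 19/3 (r>0 drops 1)

19/3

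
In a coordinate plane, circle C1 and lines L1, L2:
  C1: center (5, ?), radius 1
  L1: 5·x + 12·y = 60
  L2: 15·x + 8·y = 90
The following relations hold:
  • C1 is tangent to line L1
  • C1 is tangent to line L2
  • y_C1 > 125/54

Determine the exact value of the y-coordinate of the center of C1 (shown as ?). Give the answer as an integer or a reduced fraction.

1. [C1‖L1]  y_C1² − (35/6)y_C1 + 22/3 = 0  ⇒  y_C1 = 11/6 or 4
2. [C1‖L2]  y_C1² − (15/4)y_C1 − 1 = 0  ⇒  y_C1 = -1/4 or 4

4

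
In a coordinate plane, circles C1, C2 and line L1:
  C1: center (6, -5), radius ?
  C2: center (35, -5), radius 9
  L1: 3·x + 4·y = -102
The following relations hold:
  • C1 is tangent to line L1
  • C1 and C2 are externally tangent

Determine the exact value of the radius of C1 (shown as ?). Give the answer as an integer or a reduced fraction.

1. [C1‖L1]  r_C1² − 400 = 0  ⇒  r_C1 = 20 (r>0 drops 1)
2. [ext C1·C2]  r_C1² + 18r_C1 − 760 = 0  ⇒  r_C1 = 20 (r>0 drops 1)

20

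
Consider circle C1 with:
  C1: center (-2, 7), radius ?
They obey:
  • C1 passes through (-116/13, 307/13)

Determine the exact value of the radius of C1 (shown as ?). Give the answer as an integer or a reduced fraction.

1. [C1∋P]  r_C1² − 324 = 0  ⇒  r_C1 = 18 (r>0 drops 1)

18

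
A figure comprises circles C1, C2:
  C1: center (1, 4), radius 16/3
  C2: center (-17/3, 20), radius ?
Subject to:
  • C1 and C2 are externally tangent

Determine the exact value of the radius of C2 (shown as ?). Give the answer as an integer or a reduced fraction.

1. [ext C1·C2]  r_C2² + (32/3)r_C2 − 272 = 0  ⇒  r_C2 = 12 (r>0 drops 1)

12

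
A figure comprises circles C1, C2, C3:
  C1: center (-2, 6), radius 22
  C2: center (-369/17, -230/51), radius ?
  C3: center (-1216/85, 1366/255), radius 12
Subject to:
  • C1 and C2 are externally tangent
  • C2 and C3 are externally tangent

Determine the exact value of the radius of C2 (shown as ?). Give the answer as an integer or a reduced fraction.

1. [ext C1·C2]  r_C2² + 44r_C2 − 133/9 = 0  ⇒  r_C2 = 1/3 (r>0 drops 1)
2. [ext C2·C3]  r_C2² + 24r_C2 − 73/9 = 0  ⇒  r_C2 = 1/3 (r>0 drops 1)

1/3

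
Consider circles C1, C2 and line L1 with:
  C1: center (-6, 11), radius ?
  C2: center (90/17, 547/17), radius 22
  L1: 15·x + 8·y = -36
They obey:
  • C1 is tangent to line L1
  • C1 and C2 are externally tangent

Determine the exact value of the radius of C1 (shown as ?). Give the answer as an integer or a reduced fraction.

1. [C1‖L1]  r_C1² − 4 = 0  ⇒  r_C1 = 2 (r>0 drops 1)
2. [ext C1·C2]  r_C1² + 44r_C1 − 92 = 0  ⇒  r_C1 = 2 (r>0 drops 1)

2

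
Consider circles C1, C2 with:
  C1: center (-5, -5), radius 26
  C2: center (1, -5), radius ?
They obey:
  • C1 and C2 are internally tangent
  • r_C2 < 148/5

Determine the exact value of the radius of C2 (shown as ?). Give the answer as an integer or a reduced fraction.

1. [int C1,C2]  r_C2² − 52r_C2 + 640 = 0  ⇒  r_C2 = 20 or 32
2. given r_C2 < 148/5: keep 20

20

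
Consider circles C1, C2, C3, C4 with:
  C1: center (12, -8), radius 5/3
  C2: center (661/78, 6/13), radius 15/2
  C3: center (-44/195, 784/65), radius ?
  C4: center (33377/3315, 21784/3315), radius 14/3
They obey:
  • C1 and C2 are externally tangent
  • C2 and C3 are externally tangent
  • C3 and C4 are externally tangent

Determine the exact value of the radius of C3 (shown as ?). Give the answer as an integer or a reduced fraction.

7

1. [ext C2·C3]  r_C3² + 15r_C3 − 154 = 0  ⇒  r_C3 = 7 (r>0 drops 1)
2. [ext C3·C4]  r_C3² + (28/3)r_C3 − 343/3 = 0  ⇒  r_C3 = 7 (r>0 drops 1)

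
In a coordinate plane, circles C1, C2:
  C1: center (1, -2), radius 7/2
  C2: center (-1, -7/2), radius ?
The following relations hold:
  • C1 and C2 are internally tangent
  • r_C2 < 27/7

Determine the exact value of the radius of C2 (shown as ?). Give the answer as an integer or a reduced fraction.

1

1. [int C1,C2]  r_C2² − 7r_C2 + 6 = 0  ⇒  r_C2 = 1 or 6
2. given r_C2 < 27/7: keep 1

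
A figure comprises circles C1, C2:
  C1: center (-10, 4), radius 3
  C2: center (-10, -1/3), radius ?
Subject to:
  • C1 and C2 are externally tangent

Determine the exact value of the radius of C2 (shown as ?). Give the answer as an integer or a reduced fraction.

1. [ext C1·C2]  r_C2² + 6r_C2 − 88/9 = 0  ⇒  r_C2 = 4/3 (r>0 drops 1)

4/3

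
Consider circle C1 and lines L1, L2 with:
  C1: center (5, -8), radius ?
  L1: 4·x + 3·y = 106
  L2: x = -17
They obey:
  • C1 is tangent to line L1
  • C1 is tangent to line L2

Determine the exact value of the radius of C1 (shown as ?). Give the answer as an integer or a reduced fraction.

1. [C1‖L1]  r_C1² − 484 = 0  ⇒  r_C1 = 22 (r>0 drops 1)
2. [C1‖L2]  r_C1² − 484 = 0  ⇒  r_C1 = 22 (r>0 drops 1)

22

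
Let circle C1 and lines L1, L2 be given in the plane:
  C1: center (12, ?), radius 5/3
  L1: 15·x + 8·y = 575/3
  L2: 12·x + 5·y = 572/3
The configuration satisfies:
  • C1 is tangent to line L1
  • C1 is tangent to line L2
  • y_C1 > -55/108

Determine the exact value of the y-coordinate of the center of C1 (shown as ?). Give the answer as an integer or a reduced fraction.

5

1. [C1‖L1]  y_C1² − (35/12)y_C1 − 125/12 = 0  ⇒  y_C1 = -25/12 or 5
2. [C1‖L2]  y_C1² − (56/3)y_C1 + 205/3 = 0  ⇒  y_C1 = 5 or 41/3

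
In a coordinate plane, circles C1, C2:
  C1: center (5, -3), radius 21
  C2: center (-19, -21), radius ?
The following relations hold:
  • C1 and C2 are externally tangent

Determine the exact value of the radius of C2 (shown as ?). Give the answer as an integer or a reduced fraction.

9

1. [ext C1·C2]  r_C2² + 42r_C2 − 459 = 0  ⇒  r_C2 = 9 (r>0 drops 1)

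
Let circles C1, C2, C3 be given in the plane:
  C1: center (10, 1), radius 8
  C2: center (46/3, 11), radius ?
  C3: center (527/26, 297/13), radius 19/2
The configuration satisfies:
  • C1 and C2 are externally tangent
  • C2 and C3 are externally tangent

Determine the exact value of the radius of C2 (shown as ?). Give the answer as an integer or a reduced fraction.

10/3

1. [ext C1·C2]  r_C2² + 16r_C2 − 580/9 = 0  ⇒  r_C2 = 10/3 (r>0 drops 1)
2. [ext C2·C3]  r_C2² + 19r_C2 − 670/9 = 0  ⇒  r_C2 = 10/3 (r>0 drops 1)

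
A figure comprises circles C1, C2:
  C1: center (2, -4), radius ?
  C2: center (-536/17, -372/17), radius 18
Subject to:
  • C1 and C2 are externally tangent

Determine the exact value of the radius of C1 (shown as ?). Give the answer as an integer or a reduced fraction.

20

1. [ext C1·C2]  r_C1² + 36r_C1 − 1120 = 0  ⇒  r_C1 = 20 (r>0 drops 1)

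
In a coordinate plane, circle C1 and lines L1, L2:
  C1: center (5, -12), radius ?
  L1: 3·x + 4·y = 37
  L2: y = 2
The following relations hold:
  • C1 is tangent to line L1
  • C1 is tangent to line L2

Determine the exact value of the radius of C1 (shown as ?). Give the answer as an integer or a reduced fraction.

1. [C1‖L1]  r_C1² − 196 = 0  ⇒  r_C1 = 14 (r>0 drops 1)
2. [C1‖L2]  r_C1² − 196 = 0  ⇒  r_C1 = 14 (r>0 drops 1)

14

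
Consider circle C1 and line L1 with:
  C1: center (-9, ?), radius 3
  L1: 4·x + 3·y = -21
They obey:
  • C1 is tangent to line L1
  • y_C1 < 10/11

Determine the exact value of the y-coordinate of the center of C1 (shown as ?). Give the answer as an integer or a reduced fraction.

1. [C1‖L1]  y_C1² − 10y_C1 = 0  ⇒  y_C1 = 0 or 10
2. given y_C1 < 10/11: keep 0

0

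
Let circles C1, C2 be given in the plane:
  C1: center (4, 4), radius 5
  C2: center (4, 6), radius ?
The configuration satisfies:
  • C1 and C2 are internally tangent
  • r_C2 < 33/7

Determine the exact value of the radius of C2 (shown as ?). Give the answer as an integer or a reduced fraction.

3

1. [int C1,C2]  r_C2² − 10r_C2 + 21 = 0  ⇒  r_C2 = 3 or 7
2. given r_C2 < 33/7: keep 3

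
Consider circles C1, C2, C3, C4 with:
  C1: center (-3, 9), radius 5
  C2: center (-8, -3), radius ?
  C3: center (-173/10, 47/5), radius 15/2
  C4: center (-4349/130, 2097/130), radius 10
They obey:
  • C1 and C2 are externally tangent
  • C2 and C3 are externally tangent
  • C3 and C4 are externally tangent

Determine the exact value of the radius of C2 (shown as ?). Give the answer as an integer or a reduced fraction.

8

1. [ext C1·C2]  r_C2² + 10r_C2 − 144 = 0  ⇒  r_C2 = 8 (r>0 drops 1)
2. [ext C2·C3]  r_C2² + 15r_C2 − 184 = 0  ⇒  r_C2 = 8 (r>0 drops 1)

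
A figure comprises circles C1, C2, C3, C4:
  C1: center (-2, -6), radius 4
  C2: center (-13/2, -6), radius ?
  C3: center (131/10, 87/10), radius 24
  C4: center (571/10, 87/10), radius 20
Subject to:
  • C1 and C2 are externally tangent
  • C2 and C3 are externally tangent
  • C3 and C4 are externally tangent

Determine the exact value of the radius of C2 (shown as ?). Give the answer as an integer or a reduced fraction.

1. [ext C1·C2]  r_C2² + 8r_C2 − 17/4 = 0  ⇒  r_C2 = 1/2 (r>0 drops 1)
2. [ext C2·C3]  r_C2² + 48r_C2 − 97/4 = 0  ⇒  r_C2 = 1/2 (r>0 drops 1)

1/2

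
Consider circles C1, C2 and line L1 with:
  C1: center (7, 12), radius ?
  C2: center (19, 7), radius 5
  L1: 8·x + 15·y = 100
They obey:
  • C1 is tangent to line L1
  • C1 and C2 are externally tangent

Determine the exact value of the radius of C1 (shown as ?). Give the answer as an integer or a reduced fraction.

8

1. [C1‖L1]  r_C1² − 64 = 0  ⇒  r_C1 = 8 (r>0 drops 1)
2. [ext C1·C2]  r_C1² + 10r_C1 − 144 = 0  ⇒  r_C1 = 8 (r>0 drops 1)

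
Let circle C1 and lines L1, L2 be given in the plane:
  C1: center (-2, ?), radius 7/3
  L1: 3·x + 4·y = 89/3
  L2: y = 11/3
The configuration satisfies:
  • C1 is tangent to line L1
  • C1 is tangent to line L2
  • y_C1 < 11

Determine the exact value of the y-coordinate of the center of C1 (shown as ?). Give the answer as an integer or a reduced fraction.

6

1. [C1‖L1]  y_C1² − (107/6)y_C1 + 71 = 0  ⇒  y_C1 = 6 or 71/6
2. [C1‖L2]  y_C1² − (22/3)y_C1 + 8 = 0  ⇒  y_C1 = 4/3 or 6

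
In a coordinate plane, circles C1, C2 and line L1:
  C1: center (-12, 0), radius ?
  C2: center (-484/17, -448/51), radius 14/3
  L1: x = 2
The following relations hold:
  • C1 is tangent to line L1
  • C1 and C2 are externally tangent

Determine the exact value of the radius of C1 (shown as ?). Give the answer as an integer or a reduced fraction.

14

1. [C1‖L1]  r_C1² − 196 = 0  ⇒  r_C1 = 14 (r>0 drops 1)
2. [ext C1·C2]  r_C1² + (28/3)r_C1 − 980/3 = 0  ⇒  r_C1 = 14 (r>0 drops 1)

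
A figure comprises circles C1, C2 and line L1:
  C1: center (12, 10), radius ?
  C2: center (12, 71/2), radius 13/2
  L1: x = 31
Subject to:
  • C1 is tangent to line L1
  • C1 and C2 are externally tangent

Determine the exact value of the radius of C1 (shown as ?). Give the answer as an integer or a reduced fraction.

19

1. [C1‖L1]  r_C1² − 361 = 0  ⇒  r_C1 = 19 (r>0 drops 1)
2. [ext C1·C2]  r_C1² + 13r_C1 − 608 = 0  ⇒  r_C1 = 19 (r>0 drops 1)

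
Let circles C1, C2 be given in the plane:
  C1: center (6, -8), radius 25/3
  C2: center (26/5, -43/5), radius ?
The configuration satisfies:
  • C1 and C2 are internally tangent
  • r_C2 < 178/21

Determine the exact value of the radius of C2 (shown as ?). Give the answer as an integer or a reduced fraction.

22/3

1. [int C1,C2]  r_C2² − (50/3)r_C2 + 616/9 = 0  ⇒  r_C2 = 22/3 or 28/3
2. given r_C2 < 178/21: keep 22/3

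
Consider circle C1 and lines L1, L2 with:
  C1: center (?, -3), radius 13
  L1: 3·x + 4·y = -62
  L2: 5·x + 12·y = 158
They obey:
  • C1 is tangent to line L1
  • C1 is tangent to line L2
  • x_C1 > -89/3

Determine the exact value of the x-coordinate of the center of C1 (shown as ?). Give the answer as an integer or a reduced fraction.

1. [C1‖L1]  x_C1² + (100/3)x_C1 − 575/3 = 0  ⇒  x_C1 = -115/3 or 5
2. [C1‖L2]  x_C1² − (388/5)x_C1 + 363 = 0  ⇒  x_C1 = 5 or 363/5

5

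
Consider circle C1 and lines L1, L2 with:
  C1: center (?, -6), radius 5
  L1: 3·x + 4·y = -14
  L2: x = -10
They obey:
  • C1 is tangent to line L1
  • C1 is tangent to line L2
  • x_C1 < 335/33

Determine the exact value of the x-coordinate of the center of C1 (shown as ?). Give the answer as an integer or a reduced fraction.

-5

1. [C1‖L1]  x_C1² − (20/3)x_C1 − 175/3 = 0  ⇒  x_C1 = -5 or 35/3
2. [C1‖L2]  x_C1² + 20x_C1 + 75 = 0  ⇒  x_C1 = -15 or -5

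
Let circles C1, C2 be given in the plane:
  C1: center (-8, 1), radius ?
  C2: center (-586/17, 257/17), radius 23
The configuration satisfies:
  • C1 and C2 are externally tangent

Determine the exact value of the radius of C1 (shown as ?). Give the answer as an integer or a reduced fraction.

1. [ext C1·C2]  r_C1² + 46r_C1 − 371 = 0  ⇒  r_C1 = 7 (r>0 drops 1)

7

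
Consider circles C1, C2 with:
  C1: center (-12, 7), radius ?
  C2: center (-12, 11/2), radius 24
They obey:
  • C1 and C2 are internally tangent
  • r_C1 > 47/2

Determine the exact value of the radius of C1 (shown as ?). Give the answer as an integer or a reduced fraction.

51/2

1. [int C1,C2]  r_C1² − 48r_C1 + 2295/4 = 0  ⇒  r_C1 = 45/2 or 51/2
2. given r_C1 > 47/2: keep 51/2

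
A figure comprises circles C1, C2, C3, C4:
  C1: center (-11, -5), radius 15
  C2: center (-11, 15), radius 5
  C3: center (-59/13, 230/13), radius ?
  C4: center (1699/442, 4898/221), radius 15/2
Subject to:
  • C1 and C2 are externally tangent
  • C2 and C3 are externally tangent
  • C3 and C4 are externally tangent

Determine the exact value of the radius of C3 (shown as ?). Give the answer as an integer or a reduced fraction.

1. [ext C2·C3]  r_C3² + 10r_C3 − 24 = 0  ⇒  r_C3 = 2 (r>0 drops 1)
2. [ext C3·C4]  r_C3² + 15r_C3 − 34 = 0  ⇒  r_C3 = 2 (r>0 drops 1)

2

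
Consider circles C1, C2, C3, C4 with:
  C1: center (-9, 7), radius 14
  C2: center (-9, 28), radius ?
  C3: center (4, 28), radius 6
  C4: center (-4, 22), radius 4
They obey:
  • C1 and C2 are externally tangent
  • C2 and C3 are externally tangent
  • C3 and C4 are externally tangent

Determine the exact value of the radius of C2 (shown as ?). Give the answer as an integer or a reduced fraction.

7

1. [ext C1·C2]  r_C2² + 28r_C2 − 245 = 0  ⇒  r_C2 = 7 (r>0 drops 1)
2. [ext C2·C3]  r_C2² + 12r_C2 − 133 = 0  ⇒  r_C2 = 7 (r>0 drops 1)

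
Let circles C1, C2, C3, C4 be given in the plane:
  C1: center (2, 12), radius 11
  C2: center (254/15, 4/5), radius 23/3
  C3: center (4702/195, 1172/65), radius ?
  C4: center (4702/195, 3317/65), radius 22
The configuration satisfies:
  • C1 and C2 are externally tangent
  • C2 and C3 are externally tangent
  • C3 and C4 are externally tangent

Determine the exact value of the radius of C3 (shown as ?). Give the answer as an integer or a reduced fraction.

11

1. [ext C2·C3]  r_C3² + (46/3)r_C3 − 869/3 = 0  ⇒  r_C3 = 11 (r>0 drops 1)
2. [ext C3·C4]  r_C3² + 44r_C3 − 605 = 0  ⇒  r_C3 = 11 (r>0 drops 1)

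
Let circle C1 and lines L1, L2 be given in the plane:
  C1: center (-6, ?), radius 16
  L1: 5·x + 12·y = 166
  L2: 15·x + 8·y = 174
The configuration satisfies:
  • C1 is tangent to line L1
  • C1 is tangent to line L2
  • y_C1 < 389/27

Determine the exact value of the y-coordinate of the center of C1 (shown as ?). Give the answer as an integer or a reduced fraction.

1. [C1‖L1]  y_C1² − (98/3)y_C1 − 101/3 = 0  ⇒  y_C1 = -1 or 101/3
2. [C1‖L2]  y_C1² − 66y_C1 − 67 = 0  ⇒  y_C1 = -1 or 67

-1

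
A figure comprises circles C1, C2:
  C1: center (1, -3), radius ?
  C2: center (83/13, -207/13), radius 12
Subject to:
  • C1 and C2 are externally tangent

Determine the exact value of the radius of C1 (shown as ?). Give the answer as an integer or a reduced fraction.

1. [ext C1·C2]  r_C1² + 24r_C1 − 52 = 0  ⇒  r_C1 = 2 (r>0 drops 1)

2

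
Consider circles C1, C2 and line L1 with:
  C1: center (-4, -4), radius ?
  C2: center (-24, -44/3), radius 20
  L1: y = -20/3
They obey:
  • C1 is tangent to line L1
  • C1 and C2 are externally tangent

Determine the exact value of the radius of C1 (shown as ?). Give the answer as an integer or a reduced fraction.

1. [C1‖L1]  r_C1² − 64/9 = 0  ⇒  r_C1 = 8/3 (r>0 drops 1)
2. [ext C1·C2]  r_C1² + 40r_C1 − 1024/9 = 0  ⇒  r_C1 = 8/3 (r>0 drops 1)

8/3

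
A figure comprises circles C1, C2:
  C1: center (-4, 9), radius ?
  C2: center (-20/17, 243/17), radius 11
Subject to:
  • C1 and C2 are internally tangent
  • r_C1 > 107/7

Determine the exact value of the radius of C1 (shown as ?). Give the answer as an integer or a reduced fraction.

17

1. [int C1,C2]  r_C1² − 22r_C1 + 85 = 0  ⇒  r_C1 = 5 or 17
2. given r_C1 > 107/7: keep 17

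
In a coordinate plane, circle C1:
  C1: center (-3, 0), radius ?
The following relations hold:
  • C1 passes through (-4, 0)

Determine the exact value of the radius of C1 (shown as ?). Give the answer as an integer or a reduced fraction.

1. [C1∋P]  r_C1² − 1 = 0  ⇒  r_C1 = 1 (r>0 drops 1)

1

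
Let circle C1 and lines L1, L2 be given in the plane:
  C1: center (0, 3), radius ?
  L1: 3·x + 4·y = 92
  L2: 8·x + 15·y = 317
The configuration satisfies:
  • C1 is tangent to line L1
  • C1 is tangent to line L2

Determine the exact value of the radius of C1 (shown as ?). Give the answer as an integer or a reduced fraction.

16

1. [C1‖L1]  r_C1² − 256 = 0  ⇒  r_C1 = 16 (r>0 drops 1)
2. [C1‖L2]  r_C1² − 256 = 0  ⇒  r_C1 = 16 (r>0 drops 1)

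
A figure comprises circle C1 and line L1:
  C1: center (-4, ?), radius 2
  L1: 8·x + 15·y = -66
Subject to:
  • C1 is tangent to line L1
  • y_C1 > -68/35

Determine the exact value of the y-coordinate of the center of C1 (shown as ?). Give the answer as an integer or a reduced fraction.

0

1. [C1‖L1]  y_C1² + (68/15)y_C1 = 0  ⇒  y_C1 = -68/15 or 0
2. given y_C1 > -68/35: keep 0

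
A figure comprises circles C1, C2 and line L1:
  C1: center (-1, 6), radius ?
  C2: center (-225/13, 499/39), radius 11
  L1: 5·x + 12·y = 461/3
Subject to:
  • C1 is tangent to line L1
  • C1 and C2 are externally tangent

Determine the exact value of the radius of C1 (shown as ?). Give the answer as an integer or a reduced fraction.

20/3

1. [C1‖L1]  r_C1² − 400/9 = 0  ⇒  r_C1 = 20/3 (r>0 drops 1)
2. [ext C1·C2]  r_C1² + 22r_C1 − 1720/9 = 0  ⇒  r_C1 = 20/3 (r>0 drops 1)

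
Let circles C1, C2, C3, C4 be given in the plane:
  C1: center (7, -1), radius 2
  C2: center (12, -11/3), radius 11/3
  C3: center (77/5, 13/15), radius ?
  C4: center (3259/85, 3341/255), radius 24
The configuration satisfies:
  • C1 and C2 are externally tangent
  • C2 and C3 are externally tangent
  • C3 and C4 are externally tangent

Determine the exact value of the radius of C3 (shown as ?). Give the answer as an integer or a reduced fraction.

1. [ext C2·C3]  r_C3² + (22/3)r_C3 − 56/3 = 0  ⇒  r_C3 = 2 (r>0 drops 1)
2. [ext C3·C4]  r_C3² + 48r_C3 − 100 = 0  ⇒  r_C3 = 2 (r>0 drops 1)

2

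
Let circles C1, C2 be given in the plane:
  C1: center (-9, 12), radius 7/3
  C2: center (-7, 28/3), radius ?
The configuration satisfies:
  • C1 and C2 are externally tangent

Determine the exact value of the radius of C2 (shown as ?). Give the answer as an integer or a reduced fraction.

1. [ext C1·C2]  r_C2² + (14/3)r_C2 − 17/3 = 0  ⇒  r_C2 = 1 (r>0 drops 1)

1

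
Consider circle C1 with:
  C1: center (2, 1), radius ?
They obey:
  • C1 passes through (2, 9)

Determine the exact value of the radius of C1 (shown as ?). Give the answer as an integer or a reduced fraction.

1. [C1∋P]  r_C1² − 64 = 0  ⇒  r_C1 = 8 (r>0 drops 1)

8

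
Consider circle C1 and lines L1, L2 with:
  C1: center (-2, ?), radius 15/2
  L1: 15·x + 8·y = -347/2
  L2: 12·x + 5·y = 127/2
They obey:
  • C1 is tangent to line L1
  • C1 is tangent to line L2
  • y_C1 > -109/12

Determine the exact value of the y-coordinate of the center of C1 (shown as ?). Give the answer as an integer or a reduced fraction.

-2

1. [C1‖L1]  y_C1² + (287/8)y_C1 + 271/4 = 0  ⇒  y_C1 = -271/8 or -2
2. [C1‖L2]  y_C1² − 35y_C1 − 74 = 0  ⇒  y_C1 = -2 or 37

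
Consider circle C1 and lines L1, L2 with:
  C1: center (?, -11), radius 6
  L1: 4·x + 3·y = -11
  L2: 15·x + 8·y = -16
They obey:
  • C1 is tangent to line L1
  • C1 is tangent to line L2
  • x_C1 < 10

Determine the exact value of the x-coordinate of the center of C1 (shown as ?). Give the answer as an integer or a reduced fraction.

-2

1. [C1‖L1]  x_C1² − 11x_C1 − 26 = 0  ⇒  x_C1 = -2 or 13
2. [C1‖L2]  x_C1² − (48/5)x_C1 − 116/5 = 0  ⇒  x_C1 = -2 or 58/5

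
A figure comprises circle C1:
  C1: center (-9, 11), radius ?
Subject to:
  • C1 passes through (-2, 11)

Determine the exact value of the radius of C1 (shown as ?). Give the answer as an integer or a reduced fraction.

1. [C1∋P]  r_C1² − 49 = 0  ⇒  r_C1 = 7 (r>0 drops 1)

7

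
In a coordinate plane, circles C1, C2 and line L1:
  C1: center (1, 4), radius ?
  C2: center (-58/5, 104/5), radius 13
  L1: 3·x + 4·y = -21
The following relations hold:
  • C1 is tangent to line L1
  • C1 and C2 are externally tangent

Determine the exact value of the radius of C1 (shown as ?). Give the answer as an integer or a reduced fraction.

8

1. [C1‖L1]  r_C1² − 64 = 0  ⇒  r_C1 = 8 (r>0 drops 1)
2. [ext C1·C2]  r_C1² + 26r_C1 − 272 = 0  ⇒  r_C1 = 8 (r>0 drops 1)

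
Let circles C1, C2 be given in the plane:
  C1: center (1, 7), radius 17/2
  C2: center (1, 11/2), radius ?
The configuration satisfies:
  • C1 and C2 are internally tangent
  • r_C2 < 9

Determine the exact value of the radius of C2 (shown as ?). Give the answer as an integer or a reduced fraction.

1. [int C1,C2]  r_C2² − 17r_C2 + 70 = 0  ⇒  r_C2 = 7 or 10
2. given r_C2 < 9: keep 7

7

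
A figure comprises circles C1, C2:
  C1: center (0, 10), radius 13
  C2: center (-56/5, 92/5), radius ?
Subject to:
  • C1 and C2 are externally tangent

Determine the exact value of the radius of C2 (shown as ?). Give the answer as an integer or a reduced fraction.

1. [ext C1·C2]  r_C2² + 26r_C2 − 27 = 0  ⇒  r_C2 = 1 (r>0 drops 1)

1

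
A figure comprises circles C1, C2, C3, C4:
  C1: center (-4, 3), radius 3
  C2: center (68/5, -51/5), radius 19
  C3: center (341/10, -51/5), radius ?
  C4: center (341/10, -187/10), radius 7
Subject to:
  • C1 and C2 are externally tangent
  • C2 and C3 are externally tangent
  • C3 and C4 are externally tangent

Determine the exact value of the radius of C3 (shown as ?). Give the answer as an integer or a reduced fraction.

3/2

1. [ext C2·C3]  r_C3² + 38r_C3 − 237/4 = 0  ⇒  r_C3 = 3/2 (r>0 drops 1)
2. [ext C3·C4]  r_C3² + 14r_C3 − 93/4 = 0  ⇒  r_C3 = 3/2 (r>0 drops 1)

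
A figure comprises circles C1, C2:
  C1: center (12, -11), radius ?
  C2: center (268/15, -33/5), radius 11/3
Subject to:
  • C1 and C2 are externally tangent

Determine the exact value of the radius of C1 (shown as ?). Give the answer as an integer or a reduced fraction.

11/3

1. [ext C1·C2]  r_C1² + (22/3)r_C1 − 121/3 = 0  ⇒  r_C1 = 11/3 (r>0 drops 1)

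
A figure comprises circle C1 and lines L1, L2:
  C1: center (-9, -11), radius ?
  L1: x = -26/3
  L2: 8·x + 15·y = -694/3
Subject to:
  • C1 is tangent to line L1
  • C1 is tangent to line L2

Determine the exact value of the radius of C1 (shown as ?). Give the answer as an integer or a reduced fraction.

1/3

1. [C1‖L1]  r_C1² − 1/9 = 0  ⇒  r_C1 = 1/3 (r>0 drops 1)
2. [C1‖L2]  r_C1² − 1/9 = 0  ⇒  r_C1 = 1/3 (r>0 drops 1)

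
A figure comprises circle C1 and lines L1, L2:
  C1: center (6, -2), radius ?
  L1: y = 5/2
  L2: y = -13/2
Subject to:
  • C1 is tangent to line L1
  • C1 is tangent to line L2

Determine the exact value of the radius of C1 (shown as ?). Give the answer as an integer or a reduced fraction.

1. [C1‖L1]  r_C1² − 81/4 = 0  ⇒  r_C1 = 9/2 (r>0 drops 1)
2. [C1‖L2]  r_C1² − 81/4 = 0  ⇒  r_C1 = 9/2 (r>0 drops 1)

9/2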